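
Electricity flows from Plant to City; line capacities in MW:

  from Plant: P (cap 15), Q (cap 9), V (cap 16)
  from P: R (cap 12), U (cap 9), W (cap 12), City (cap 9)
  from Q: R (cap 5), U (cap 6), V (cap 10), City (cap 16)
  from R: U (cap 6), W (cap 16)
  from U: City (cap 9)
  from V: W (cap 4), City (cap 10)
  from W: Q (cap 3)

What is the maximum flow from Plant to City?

Augment Plant→P→City: bottleneck 9, flow now 9.
Augment Plant→Q→City: bottleneck 9, flow now 18.
Augment Plant→V→City: bottleneck 10, flow now 28.
Augment Plant→P→U→City: bottleneck 6, flow now 34.
Augment Plant→V→W→Q→City: bottleneck 3, flow now 37.
No augmenting path remains; maximum flow = 37.
In the residual graph, reachable from Plant: {Plant, V, W}.
Min-cut edges: Plant→P (15), Plant→Q (9), V→City (10), W→Q (3); capacity 15 + 9 + 10 + 3 = 37.
This cut is saturated, so no flow can exceed 37.

37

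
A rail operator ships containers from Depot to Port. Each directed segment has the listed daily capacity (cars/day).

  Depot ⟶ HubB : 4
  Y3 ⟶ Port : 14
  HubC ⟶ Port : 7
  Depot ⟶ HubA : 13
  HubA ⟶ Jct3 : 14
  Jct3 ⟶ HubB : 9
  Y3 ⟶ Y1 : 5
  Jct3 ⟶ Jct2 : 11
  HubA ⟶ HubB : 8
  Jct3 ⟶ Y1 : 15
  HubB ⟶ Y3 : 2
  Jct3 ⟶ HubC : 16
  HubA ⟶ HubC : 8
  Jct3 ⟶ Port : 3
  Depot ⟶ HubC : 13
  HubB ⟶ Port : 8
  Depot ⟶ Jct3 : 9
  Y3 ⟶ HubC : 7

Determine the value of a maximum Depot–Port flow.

Augment Depot→Jct3→Port: bottleneck 3, flow now 3.
Augment Depot→HubB→Port: bottleneck 4, flow now 7.
Augment Depot→HubC→Port: bottleneck 7, flow now 14.
Augment Depot→HubA→HubB→Port: bottleneck 4, flow now 18.
Augment Depot→HubA→HubB→Y3→Port: bottleneck 2, flow now 20.
No augmenting path remains; maximum flow = 20.
In the residual graph, reachable from Depot: {Depot, HubA, Jct3, HubB, HubC, Y1, Jct2}.
Min-cut edges: Jct3→Port (3), HubB→Y3 (2), HubB→Port (8), HubC→Port (7); capacity 3 + 2 + 8 + 7 = 20.
This cut is saturated, so no flow can exceed 20.

20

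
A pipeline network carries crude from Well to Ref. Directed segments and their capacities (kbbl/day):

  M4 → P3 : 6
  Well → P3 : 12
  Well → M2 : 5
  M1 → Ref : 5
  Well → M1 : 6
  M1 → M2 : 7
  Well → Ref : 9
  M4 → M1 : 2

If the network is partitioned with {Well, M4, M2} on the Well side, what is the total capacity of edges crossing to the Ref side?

35

Edges leaving {Well, M4, M2}: Well→P3 (12), Well→M1 (6), Well→Ref (9), M4→P3 (6), M4→M1 (2).
Cut capacity = 12 + 6 + 9 + 6 + 2 = 35.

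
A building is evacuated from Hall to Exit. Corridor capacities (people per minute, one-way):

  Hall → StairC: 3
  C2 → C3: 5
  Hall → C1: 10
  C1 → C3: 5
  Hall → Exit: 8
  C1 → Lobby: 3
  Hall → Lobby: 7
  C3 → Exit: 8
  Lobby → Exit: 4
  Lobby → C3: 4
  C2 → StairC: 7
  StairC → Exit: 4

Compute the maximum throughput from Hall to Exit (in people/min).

23

Augment Hall→Exit: bottleneck 8, flow now 8.
Augment Hall→Lobby→Exit: bottleneck 4, flow now 12.
Augment Hall→StairC→Exit: bottleneck 3, flow now 15.
Augment Hall→C1→C3→Exit: bottleneck 5, flow now 20.
Augment Hall→Lobby→C3→Exit: bottleneck 3, flow now 23.
No augmenting path remains; maximum flow = 23.
In the residual graph, reachable from Hall: {Hall, C1, Lobby, C3}.
Min-cut edges: Hall→StairC (3), Hall→Exit (8), Lobby→Exit (4), C3→Exit (8); capacity 3 + 8 + 4 + 8 = 23.
This cut is saturated, so no flow can exceed 23.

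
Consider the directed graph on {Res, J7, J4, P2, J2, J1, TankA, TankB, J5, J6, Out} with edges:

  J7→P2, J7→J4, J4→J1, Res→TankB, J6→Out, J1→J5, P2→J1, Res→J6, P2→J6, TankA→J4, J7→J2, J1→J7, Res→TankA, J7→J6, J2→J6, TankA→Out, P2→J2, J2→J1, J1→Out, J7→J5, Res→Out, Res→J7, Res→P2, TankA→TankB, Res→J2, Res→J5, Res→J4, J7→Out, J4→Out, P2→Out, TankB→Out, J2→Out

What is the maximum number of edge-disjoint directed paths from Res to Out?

8

Assign every edge capacity 1; by Menger, the answer equals the max flow.
Path Res→Out (+1); total 1.
Path Res→J7→Out (+1); total 2.
Path Res→J4→Out (+1); total 3.
Path Res→P2→Out (+1); total 4.
Path Res→J2→Out (+1); total 5.
Path Res→TankA→Out (+1); total 6.
Path Res→TankB→Out (+1); total 7.
Path Res→J6→Out (+1); total 8.
No residual Res→Out path; max flow = 8.
Certifying cut of size 8: {Res→J2, Res→J4, Res→J6, Res→J7, Res→Out, Res→P2, Res→TankA, Res→TankB}.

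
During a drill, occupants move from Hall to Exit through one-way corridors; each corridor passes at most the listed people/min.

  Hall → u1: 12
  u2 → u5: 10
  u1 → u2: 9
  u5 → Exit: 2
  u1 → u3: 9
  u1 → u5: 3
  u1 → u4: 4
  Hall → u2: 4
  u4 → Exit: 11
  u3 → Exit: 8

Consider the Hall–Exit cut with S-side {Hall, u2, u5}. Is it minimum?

Yes — it is a minimum cut (capacity 14).

Given cut capacity: 12 + 2 = 14.
Augment Hall→u1→u3→Exit: bottleneck 8, flow now 8.
Augment Hall→u1→u4→Exit: bottleneck 4, flow now 12.
Augment Hall→u2→u5→Exit: bottleneck 2, flow now 14.
No augmenting path remains; maximum flow = 14.
Cut capacity 14 equals the max flow, so it is a minimum cut.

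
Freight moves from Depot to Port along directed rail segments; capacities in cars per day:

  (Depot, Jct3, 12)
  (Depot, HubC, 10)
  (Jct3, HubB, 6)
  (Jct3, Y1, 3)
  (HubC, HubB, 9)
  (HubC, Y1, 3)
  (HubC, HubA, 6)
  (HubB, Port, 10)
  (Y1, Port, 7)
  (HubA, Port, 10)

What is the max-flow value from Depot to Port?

19

Augment Depot→Jct3→HubB→Port: bottleneck 6, flow now 6.
Augment Depot→Jct3→Y1→Port: bottleneck 3, flow now 9.
Augment Depot→HubC→HubB→Port: bottleneck 4, flow now 13.
Augment Depot→HubC→Y1→Port: bottleneck 3, flow now 16.
Augment Depot→HubC→HubA→Port: bottleneck 3, flow now 19.
No augmenting path remains; maximum flow = 19.
In the residual graph, reachable from Depot: {Depot, Jct3}.
Min-cut edges: Depot→HubC (10), Jct3→HubB (6), Jct3→Y1 (3); capacity 10 + 6 + 3 = 19.
This cut is saturated, so no flow can exceed 19.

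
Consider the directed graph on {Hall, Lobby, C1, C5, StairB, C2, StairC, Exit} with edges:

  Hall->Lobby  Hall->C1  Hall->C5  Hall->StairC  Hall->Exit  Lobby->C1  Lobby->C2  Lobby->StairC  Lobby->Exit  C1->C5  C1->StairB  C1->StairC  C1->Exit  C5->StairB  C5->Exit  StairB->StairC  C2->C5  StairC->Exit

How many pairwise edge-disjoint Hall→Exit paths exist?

Assign every edge capacity 1; by Menger, the answer equals the max flow.
Path Hall→Exit (+1); total 1.
Path Hall→Lobby→Exit (+1); total 2.
Path Hall→C1→Exit (+1); total 3.
Path Hall→C5→Exit (+1); total 4.
Path Hall→StairC→Exit (+1); total 5.
No residual Hall→Exit path; max flow = 5.
Certifying cut of size 5: {Hall→C1, Hall→C5, Hall→Exit, Hall→Lobby, Hall→StairC}.

5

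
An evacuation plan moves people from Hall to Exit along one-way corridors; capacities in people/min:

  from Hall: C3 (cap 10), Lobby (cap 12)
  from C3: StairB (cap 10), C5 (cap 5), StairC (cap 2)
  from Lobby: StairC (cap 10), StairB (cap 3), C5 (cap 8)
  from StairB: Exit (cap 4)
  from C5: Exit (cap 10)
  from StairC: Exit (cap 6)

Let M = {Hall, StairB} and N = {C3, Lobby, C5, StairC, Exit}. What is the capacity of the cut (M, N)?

26

Edges leaving {Hall, StairB}: Hall→C3 (10), Hall→Lobby (12), StairB→Exit (4).
Cut capacity = 10 + 12 + 4 = 26.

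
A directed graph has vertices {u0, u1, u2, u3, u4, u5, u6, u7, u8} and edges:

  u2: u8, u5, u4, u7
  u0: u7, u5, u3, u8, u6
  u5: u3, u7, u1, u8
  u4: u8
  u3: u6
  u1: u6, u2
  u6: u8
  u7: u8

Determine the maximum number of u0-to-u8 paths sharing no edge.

4

Assign every edge capacity 1; by Menger, the answer equals the max flow.
Path u0→u8 (+1); total 1.
Path u0→u5→u8 (+1); total 2.
Path u0→u6→u8 (+1); total 3.
Path u0→u7→u8 (+1); total 4.
No residual u0→u8 path; max flow = 4.
Certifying cut of size 4: {u0→u5, u0→u7, u0→u8, u6→u8}.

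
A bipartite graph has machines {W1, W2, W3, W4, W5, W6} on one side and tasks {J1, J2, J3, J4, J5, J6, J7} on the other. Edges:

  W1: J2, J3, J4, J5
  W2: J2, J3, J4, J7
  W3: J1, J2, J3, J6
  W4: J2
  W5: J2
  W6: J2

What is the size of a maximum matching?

4

Unit-capacity flow: source→left, listed edges, right→sink; max matching = max flow.
Augmenting path W1→J2 (+1); matched 1.
Augmenting path W2→J3 (+1); matched 2.
Augmenting path W3→J1 (+1); matched 3.
Augmenting path W4→J2→W1→J4 (+1); matched 4.
No augmenting path remains; maximum matching = 4.
König certificate: {W1, W2, W3, J2} is a vertex cover of size 4 (every listed pair touches it), so no matching can be larger.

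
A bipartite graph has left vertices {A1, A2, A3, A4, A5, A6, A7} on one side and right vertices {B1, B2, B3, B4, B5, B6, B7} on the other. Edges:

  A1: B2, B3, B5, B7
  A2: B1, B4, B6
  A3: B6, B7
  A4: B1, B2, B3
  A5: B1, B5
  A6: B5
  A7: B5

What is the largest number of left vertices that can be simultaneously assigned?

Unit-capacity flow: source→left, listed edges, right→sink; max matching = max flow.
Augmenting path A1→B2 (+1); matched 1.
Augmenting path A2→B1 (+1); matched 2.
Augmenting path A3→B6 (+1); matched 3.
Augmenting path A4→B3 (+1); matched 4.
Augmenting path A5→B5 (+1); matched 5.
Augmenting path A6→B5→A5→B1→A2→B4 (+1); matched 6.
No augmenting path remains; maximum matching = 6.
König certificate: {A1, A2, A3, A4, A5, B5} is a vertex cover of size 6 (every listed pair touches it), so no matching can be larger.

6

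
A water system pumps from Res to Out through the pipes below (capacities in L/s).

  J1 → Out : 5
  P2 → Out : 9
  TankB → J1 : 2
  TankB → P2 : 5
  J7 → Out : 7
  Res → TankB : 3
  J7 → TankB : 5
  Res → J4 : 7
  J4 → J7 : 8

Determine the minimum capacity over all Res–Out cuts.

10

Augment Res→TankB→J1→Out: bottleneck 2, flow now 2.
Augment Res→TankB→P2→Out: bottleneck 1, flow now 3.
Augment Res→J4→J7→Out: bottleneck 7, flow now 10.
No augmenting path remains; maximum flow = 10.
By max-flow min-cut, the minimum cut capacity equals the max flow.
In the residual graph, reachable from Res: {Res}.
Min-cut edges: Res→TankB (3), Res→J4 (7); capacity 3 + 7 = 10.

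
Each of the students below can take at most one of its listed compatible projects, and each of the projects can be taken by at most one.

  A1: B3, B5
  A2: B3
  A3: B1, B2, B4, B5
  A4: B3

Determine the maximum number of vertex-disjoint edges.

Unit-capacity flow: source→left, listed edges, right→sink; max matching = max flow.
Augmenting path A1→B3 (+1); matched 1.
Augmenting path A3→B1 (+1); matched 2.
Augmenting path A2→B3→A1→B5 (+1); matched 3.
No augmenting path remains; maximum matching = 3.
König certificate: {A1, A3, B3} is a vertex cover of size 3 (every listed pair touches it), so no matching can be larger.

3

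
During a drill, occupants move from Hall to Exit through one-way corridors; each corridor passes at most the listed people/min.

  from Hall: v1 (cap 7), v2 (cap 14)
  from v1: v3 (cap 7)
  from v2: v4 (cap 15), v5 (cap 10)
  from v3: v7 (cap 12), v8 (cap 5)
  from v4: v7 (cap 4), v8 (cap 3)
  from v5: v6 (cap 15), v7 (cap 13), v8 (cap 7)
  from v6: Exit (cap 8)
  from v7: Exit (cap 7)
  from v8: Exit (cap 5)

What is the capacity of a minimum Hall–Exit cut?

Augment Hall→v1→v3→v7→Exit: bottleneck 7, flow now 7.
Augment Hall→v2→v4→v8→Exit: bottleneck 3, flow now 10.
Augment Hall→v2→v5→v6→Exit: bottleneck 8, flow now 18.
Augment Hall→v2→v5→v8→Exit: bottleneck 2, flow now 20.
No augmenting path remains; maximum flow = 20.
By max-flow min-cut, the minimum cut capacity equals the max flow.
In the residual graph, reachable from Hall: {Hall, v1, v2, v3, v4, v5, v6, v7, v8}.
Min-cut edges: v6→Exit (8), v7→Exit (7), v8→Exit (5); capacity 8 + 7 + 5 = 20.

20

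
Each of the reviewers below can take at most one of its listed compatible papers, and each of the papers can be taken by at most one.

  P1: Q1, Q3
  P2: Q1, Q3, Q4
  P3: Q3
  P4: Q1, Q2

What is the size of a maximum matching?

4

Unit-capacity flow: source→left, listed edges, right→sink; max matching = max flow.
Augmenting path P1→Q1 (+1); matched 1.
Augmenting path P2→Q3 (+1); matched 2.
Augmenting path P4→Q2 (+1); matched 3.
Augmenting path P3→Q3→P2→Q4 (+1); matched 4.
No augmenting path remains; maximum matching = 4.
König certificate: {P1, P2, P3, P4} is a vertex cover of size 4 (every listed pair touches it), so no matching can be larger.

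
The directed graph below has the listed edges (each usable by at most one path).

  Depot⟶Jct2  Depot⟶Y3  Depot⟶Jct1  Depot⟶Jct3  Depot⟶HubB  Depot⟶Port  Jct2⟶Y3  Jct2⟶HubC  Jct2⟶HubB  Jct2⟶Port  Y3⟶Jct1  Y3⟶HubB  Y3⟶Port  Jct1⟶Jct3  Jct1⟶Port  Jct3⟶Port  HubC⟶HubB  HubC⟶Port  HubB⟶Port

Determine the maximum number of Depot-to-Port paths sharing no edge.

6

Assign every edge capacity 1; by Menger, the answer equals the max flow.
Path Depot→Port (+1); total 1.
Path Depot→Jct2→Port (+1); total 2.
Path Depot→Y3→Port (+1); total 3.
Path Depot→Jct1→Port (+1); total 4.
Path Depot→Jct3→Port (+1); total 5.
Path Depot→HubB→Port (+1); total 6.
No residual Depot→Port path; max flow = 6.
Certifying cut of size 6: {Depot→HubB, Depot→Jct1, Depot→Jct2, Depot→Jct3, Depot→Port, Depot→Y3}.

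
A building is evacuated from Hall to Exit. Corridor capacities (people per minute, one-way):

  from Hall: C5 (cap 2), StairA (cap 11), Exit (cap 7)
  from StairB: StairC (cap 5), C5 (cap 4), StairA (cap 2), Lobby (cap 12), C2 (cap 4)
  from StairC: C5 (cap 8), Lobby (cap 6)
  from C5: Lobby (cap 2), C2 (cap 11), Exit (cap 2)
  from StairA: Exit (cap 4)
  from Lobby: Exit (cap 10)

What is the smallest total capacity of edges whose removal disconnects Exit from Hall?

13

Augment Hall→Exit: bottleneck 7, flow now 7.
Augment Hall→C5→Exit: bottleneck 2, flow now 9.
Augment Hall→StairA→Exit: bottleneck 4, flow now 13.
No augmenting path remains; maximum flow = 13.
By max-flow min-cut, the minimum cut capacity equals the max flow.
In the residual graph, reachable from Hall: {Hall, StairA}.
Min-cut edges: Hall→C5 (2), Hall→Exit (7), StairA→Exit (4); capacity 2 + 7 + 4 = 13.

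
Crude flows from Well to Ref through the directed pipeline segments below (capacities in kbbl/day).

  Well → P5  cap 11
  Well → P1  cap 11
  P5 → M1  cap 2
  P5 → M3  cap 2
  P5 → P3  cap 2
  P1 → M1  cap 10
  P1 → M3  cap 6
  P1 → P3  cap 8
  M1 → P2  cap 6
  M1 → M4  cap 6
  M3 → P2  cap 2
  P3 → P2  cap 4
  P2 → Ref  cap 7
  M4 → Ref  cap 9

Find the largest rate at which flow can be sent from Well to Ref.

Augment Well→P5→M1→P2→Ref: bottleneck 2, flow now 2.
Augment Well→P5→M3→P2→Ref: bottleneck 2, flow now 4.
Augment Well→P5→P3→P2→Ref: bottleneck 2, flow now 6.
Augment Well→P1→M1→P2→Ref: bottleneck 1, flow now 7.
Augment Well→P1→M1→M4→Ref: bottleneck 6, flow now 13.
No augmenting path remains; maximum flow = 13.
In the residual graph, reachable from Well: {Well, P5, P1, M1, M3, P3, P2}.
Min-cut edges: M1→M4 (6), P2→Ref (7); capacity 6 + 7 = 13.
This cut is saturated, so no flow can exceed 13.

13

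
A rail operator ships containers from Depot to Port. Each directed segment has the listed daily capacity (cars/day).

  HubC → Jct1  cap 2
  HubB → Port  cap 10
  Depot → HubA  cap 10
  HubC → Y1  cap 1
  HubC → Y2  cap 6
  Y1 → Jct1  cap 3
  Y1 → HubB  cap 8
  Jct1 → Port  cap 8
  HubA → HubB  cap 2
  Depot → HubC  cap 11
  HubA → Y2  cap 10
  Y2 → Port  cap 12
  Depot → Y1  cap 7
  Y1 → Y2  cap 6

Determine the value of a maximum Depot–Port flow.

24

Augment Depot→HubC→Y2→Port: bottleneck 6, flow now 6.
Augment Depot→HubC→Jct1→Port: bottleneck 2, flow now 8.
Augment Depot→Y1→HubB→Port: bottleneck 7, flow now 15.
Augment Depot→HubA→HubB→Port: bottleneck 2, flow now 17.
Augment Depot→HubA→Y2→Port: bottleneck 6, flow now 23.
Augment Depot→HubC→Y1→HubB→Port: bottleneck 1, flow now 24.
No augmenting path remains; maximum flow = 24.
In the residual graph, reachable from Depot: {Depot, HubC, HubA, Y2}.
Min-cut edges: Depot→Y1 (7), HubC→Y1 (1), HubC→Jct1 (2), HubA→HubB (2), Y2→Port (12); capacity 7 + 1 + 2 + 2 + 12 = 24.
This cut is saturated, so no flow can exceed 24.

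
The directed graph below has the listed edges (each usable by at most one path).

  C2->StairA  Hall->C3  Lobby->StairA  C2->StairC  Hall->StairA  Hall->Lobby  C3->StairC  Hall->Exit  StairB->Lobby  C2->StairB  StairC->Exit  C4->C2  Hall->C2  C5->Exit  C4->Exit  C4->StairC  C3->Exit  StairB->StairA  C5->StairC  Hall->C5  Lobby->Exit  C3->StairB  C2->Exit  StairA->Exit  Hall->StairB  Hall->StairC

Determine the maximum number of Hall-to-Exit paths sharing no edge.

7

Assign every edge capacity 1; by Menger, the answer equals the max flow.
Path Hall→Exit (+1); total 1.
Path Hall→C3→Exit (+1); total 2.
Path Hall→Lobby→Exit (+1); total 3.
Path Hall→C5→Exit (+1); total 4.
Path Hall→C2→Exit (+1); total 5.
Path Hall→StairC→Exit (+1); total 6.
Path Hall→StairA→Exit (+1); total 7.
No residual Hall→Exit path; max flow = 7.
Certifying cut of size 7: {Hall→C2, Hall→C3, Hall→C5, Hall→Exit, Hall→StairC, Lobby→Exit, StairA→Exit}.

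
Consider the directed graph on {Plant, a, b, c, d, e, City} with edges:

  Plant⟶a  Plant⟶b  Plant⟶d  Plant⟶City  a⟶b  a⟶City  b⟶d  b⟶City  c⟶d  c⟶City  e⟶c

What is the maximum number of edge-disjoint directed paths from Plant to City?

3

Assign every edge capacity 1; by Menger, the answer equals the max flow.
Path Plant→City (+1); total 1.
Path Plant→a→City (+1); total 2.
Path Plant→b→City (+1); total 3.
No residual Plant→City path; max flow = 3.
Certifying cut of size 3: {Plant→City, Plant→a, Plant→b}.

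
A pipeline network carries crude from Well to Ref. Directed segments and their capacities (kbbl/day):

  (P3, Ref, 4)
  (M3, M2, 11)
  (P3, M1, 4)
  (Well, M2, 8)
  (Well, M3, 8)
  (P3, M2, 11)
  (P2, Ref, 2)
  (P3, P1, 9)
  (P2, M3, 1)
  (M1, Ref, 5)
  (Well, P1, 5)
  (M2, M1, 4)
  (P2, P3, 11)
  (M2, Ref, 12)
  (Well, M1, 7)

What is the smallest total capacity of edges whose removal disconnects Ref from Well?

Augment Well→M2→Ref: bottleneck 8, flow now 8.
Augment Well→M1→Ref: bottleneck 5, flow now 13.
Augment Well→M3→M2→Ref: bottleneck 4, flow now 17.
No augmenting path remains; maximum flow = 17.
By max-flow min-cut, the minimum cut capacity equals the max flow.
In the residual graph, reachable from Well: {Well, M3, M2, P1, M1}.
Min-cut edges: M2→Ref (12), M1→Ref (5); capacity 12 + 5 = 17.

17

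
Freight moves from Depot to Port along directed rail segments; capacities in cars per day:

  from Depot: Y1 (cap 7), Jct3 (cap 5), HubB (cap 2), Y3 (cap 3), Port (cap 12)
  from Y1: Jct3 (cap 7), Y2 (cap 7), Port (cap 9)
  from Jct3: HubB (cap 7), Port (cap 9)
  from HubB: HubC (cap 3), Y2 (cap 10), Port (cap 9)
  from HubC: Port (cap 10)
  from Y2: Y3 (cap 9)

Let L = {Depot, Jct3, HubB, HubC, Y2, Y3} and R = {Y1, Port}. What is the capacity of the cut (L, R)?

47

Edges leaving {Depot, Jct3, HubB, HubC, Y2, Y3}: Depot→Y1 (7), Depot→Port (12), Jct3→Port (9), HubB→Port (9), HubC→Port (10).
Cut capacity = 7 + 12 + 9 + 9 + 10 = 47.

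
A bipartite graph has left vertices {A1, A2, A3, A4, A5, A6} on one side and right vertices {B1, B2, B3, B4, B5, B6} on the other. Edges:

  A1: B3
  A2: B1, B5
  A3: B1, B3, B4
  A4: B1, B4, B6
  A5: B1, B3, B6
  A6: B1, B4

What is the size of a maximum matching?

Unit-capacity flow: source→left, listed edges, right→sink; max matching = max flow.
Augmenting path A1→B3 (+1); matched 1.
Augmenting path A2→B1 (+1); matched 2.
Augmenting path A3→B4 (+1); matched 3.
Augmenting path A4→B6 (+1); matched 4.
Augmenting path A5→B1→A2→B5 (+1); matched 5.
No augmenting path remains; maximum matching = 5.
König certificate: {A2, B1, B3, B4, B6} is a vertex cover of size 5 (every listed pair touches it), so no matching can be larger.

5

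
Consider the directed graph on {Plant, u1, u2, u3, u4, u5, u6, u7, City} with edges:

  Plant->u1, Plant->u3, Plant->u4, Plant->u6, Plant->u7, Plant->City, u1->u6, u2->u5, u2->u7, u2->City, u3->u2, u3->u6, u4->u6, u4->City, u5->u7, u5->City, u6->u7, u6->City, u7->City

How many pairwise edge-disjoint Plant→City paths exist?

Assign every edge capacity 1; by Menger, the answer equals the max flow.
Path Plant→City (+1); total 1.
Path Plant→u4→City (+1); total 2.
Path Plant→u6→City (+1); total 3.
Path Plant→u7→City (+1); total 4.
Path Plant→u3→u2→City (+1); total 5.
No residual Plant→City path; max flow = 5.
Certifying cut of size 5: {Plant→City, Plant→u3, Plant→u4, u6→City, u7→City}.

5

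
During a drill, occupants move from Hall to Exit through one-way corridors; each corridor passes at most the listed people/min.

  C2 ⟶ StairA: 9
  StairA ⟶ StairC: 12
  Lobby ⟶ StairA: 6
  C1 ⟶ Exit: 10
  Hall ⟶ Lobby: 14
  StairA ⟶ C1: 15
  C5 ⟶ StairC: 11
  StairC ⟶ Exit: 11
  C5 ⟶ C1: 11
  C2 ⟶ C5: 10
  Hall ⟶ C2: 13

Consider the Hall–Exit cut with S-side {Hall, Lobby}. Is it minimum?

Yes — it is a minimum cut (capacity 19).

Given cut capacity: 13 + 6 = 19.
Augment Hall→Lobby→StairA→C1→Exit: bottleneck 6, flow now 6.
Augment Hall→C2→C5→C1→Exit: bottleneck 4, flow now 10.
Augment Hall→C2→C5→StairC→Exit: bottleneck 6, flow now 16.
Augment Hall→C2→StairA→StairC→Exit: bottleneck 3, flow now 19.
No augmenting path remains; maximum flow = 19.
Cut capacity 19 equals the max flow, so it is a minimum cut.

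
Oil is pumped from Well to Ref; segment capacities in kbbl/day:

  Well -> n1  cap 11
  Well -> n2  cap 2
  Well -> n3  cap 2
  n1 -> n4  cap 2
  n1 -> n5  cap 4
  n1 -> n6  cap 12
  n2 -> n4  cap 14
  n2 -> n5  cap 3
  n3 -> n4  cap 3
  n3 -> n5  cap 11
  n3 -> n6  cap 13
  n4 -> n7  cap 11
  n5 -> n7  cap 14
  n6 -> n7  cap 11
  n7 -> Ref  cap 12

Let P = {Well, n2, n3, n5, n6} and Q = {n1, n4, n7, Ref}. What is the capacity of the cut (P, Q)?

Edges leaving {Well, n2, n3, n5, n6}: Well→n1 (11), n2→n4 (14), n3→n4 (3), n5→n7 (14), n6→n7 (11).
Cut capacity = 11 + 14 + 3 + 14 + 11 = 53.

53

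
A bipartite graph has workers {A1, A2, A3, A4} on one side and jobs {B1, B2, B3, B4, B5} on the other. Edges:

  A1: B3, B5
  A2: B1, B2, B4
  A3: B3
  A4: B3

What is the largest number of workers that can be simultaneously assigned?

3

Unit-capacity flow: source→left, listed edges, right→sink; max matching = max flow.
Augmenting path A1→B3 (+1); matched 1.
Augmenting path A2→B1 (+1); matched 2.
Augmenting path A3→B3→A1→B5 (+1); matched 3.
No augmenting path remains; maximum matching = 3.
König certificate: {A1, A2, B3} is a vertex cover of size 3 (every listed pair touches it), so no matching can be larger.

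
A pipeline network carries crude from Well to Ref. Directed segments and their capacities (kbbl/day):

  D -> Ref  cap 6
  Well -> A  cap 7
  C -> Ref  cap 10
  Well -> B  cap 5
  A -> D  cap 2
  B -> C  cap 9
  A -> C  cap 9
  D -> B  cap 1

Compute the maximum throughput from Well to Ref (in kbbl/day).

Augment Well→A→C→Ref: bottleneck 7, flow now 7.
Augment Well→B→C→Ref: bottleneck 3, flow now 10.
Augment Well→B→C→A→D→Ref: bottleneck 2, flow now 12. (uses reverse residual edge)
No augmenting path remains; maximum flow = 12.
In the residual graph, reachable from Well: {Well}.
Min-cut edges: Well→A (7), Well→B (5); capacity 7 + 5 = 12.
This cut is saturated, so no flow can exceed 12.

12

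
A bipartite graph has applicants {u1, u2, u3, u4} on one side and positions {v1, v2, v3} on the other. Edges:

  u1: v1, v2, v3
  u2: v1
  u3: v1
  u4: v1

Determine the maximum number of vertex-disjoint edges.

2

Unit-capacity flow: source→left, listed edges, right→sink; max matching = max flow.
Augmenting path u1→v1 (+1); matched 1.
Augmenting path u2→v1→u1→v2 (+1); matched 2.
No augmenting path remains; maximum matching = 2.
König certificate: {u1, v1} is a vertex cover of size 2 (every listed pair touches it), so no matching can be larger.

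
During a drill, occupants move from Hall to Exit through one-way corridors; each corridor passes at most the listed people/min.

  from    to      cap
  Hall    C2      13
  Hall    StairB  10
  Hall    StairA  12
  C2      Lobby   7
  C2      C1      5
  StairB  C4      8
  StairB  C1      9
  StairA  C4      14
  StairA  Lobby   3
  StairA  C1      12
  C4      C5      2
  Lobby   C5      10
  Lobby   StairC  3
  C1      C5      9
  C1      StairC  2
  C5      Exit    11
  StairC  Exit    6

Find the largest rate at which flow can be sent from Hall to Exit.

Augment Hall→C2→Lobby→C5→Exit: bottleneck 7, flow now 7.
Augment Hall→C2→C1→C5→Exit: bottleneck 4, flow now 11.
Augment Hall→C2→C1→StairC→Exit: bottleneck 1, flow now 12.
Augment Hall→StairB→C1→StairC→Exit: bottleneck 1, flow now 13.
Augment Hall→StairA→Lobby→StairC→Exit: bottleneck 3, flow now 16.
No augmenting path remains; maximum flow = 16.
In the residual graph, reachable from Hall: {Hall, C2, StairB, StairA, C4, Lobby, C1, C5}.
Min-cut edges: Lobby→StairC (3), C1→StairC (2), C5→Exit (11); capacity 3 + 2 + 11 = 16.
This cut is saturated, so no flow can exceed 16.

16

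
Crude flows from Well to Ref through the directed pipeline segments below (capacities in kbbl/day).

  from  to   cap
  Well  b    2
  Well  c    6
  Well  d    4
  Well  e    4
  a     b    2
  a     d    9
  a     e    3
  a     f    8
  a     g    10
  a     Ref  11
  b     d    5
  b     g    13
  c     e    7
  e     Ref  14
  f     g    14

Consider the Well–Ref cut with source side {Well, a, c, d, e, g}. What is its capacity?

Edges leaving {Well, a, c, d, e, g}: Well→b (2), a→b (2), a→f (8), a→Ref (11), e→Ref (14).
Cut capacity = 2 + 2 + 8 + 11 + 14 = 37.

37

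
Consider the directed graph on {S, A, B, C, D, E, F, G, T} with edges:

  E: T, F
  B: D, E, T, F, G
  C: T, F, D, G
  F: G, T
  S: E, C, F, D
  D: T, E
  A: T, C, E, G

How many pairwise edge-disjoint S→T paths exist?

4

Assign every edge capacity 1; by Menger, the answer equals the max flow.
Path S→C→T (+1); total 1.
Path S→D→T (+1); total 2.
Path S→E→T (+1); total 3.
Path S→F→T (+1); total 4.
No residual S→T path; max flow = 4.
Certifying cut of size 4: {S→C, S→D, S→E, S→F}.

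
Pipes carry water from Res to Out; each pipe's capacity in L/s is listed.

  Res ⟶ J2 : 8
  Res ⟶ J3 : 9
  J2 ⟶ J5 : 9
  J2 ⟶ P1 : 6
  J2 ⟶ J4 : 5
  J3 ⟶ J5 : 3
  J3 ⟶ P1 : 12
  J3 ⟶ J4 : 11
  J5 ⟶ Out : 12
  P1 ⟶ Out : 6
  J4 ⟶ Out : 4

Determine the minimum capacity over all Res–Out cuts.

Augment Res→J2→J5→Out: bottleneck 8, flow now 8.
Augment Res→J3→J5→Out: bottleneck 3, flow now 11.
Augment Res→J3→P1→Out: bottleneck 6, flow now 17.
No augmenting path remains; maximum flow = 17.
By max-flow min-cut, the minimum cut capacity equals the max flow.
In the residual graph, reachable from Res: {Res}.
Min-cut edges: Res→J2 (8), Res→J3 (9); capacity 8 + 9 = 17.

17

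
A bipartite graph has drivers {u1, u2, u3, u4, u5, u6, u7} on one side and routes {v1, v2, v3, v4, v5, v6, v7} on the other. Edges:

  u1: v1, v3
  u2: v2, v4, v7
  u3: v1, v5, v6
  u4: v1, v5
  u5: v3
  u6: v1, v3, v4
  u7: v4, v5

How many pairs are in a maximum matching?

6

Unit-capacity flow: source→left, listed edges, right→sink; max matching = max flow.
Augmenting path u1→v1 (+1); matched 1.
Augmenting path u2→v2 (+1); matched 2.
Augmenting path u3→v5 (+1); matched 3.
Augmenting path u5→v3 (+1); matched 4.
Augmenting path u6→v4 (+1); matched 5.
Augmenting path u4→v5→u3→v6 (+1); matched 6.
No augmenting path remains; maximum matching = 6.
König certificate: {u2, u3, v1, v3, v4, v5} is a vertex cover of size 6 (every listed pair touches it), so no matching can be larger.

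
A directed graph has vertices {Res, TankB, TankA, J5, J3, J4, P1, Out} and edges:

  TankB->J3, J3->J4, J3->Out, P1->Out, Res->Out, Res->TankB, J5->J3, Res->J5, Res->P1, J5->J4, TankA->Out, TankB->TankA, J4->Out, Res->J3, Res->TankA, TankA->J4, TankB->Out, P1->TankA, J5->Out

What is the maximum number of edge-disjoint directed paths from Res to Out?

Assign every edge capacity 1; by Menger, the answer equals the max flow.
Path Res→Out (+1); total 1.
Path Res→TankB→Out (+1); total 2.
Path Res→TankA→Out (+1); total 3.
Path Res→J5→Out (+1); total 4.
Path Res→J3→Out (+1); total 5.
Path Res→P1→Out (+1); total 6.
No residual Res→Out path; max flow = 6.
Certifying cut of size 6: {Res→J3, Res→J5, Res→Out, Res→P1, Res→TankA, Res→TankB}.

6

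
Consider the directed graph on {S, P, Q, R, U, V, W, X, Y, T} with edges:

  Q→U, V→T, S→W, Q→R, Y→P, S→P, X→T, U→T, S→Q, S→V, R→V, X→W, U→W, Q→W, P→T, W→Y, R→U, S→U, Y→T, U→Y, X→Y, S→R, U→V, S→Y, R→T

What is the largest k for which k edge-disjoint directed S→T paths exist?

5

Assign every edge capacity 1; by Menger, the answer equals the max flow.
Path S→P→T (+1); total 1.
Path S→R→T (+1); total 2.
Path S→U→T (+1); total 3.
Path S→V→T (+1); total 4.
Path S→Y→T (+1); total 5.
No residual S→T path; max flow = 5.
Certifying cut of size 5: {P→T, R→T, U→T, V→T, Y→T}.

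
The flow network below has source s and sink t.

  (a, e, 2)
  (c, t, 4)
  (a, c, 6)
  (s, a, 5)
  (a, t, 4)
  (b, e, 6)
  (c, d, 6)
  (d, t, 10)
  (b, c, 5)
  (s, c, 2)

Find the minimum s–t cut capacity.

Augment s→a→t: bottleneck 4, flow now 4.
Augment s→c→t: bottleneck 2, flow now 6.
Augment s→a→c→t: bottleneck 1, flow now 7.
No augmenting path remains; maximum flow = 7.
By max-flow min-cut, the minimum cut capacity equals the max flow.
In the residual graph, reachable from s: {s}.
Min-cut edges: s→a (5), s→c (2); capacity 5 + 2 = 7.

7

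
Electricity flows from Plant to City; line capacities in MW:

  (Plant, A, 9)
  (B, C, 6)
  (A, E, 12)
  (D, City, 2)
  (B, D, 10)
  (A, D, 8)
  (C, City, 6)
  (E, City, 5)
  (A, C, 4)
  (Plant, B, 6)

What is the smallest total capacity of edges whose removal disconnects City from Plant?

Augment Plant→A→C→City: bottleneck 4, flow now 4.
Augment Plant→A→D→City: bottleneck 2, flow now 6.
Augment Plant→A→E→City: bottleneck 3, flow now 9.
Augment Plant→B→C→City: bottleneck 2, flow now 11.
Augment Plant→B→C→A→E→City: bottleneck 2, flow now 13. (uses reverse residual edge)
No augmenting path remains; maximum flow = 13.
By max-flow min-cut, the minimum cut capacity equals the max flow.
In the residual graph, reachable from Plant: {Plant, A, B, C, D, E}.
Min-cut edges: C→City (6), D→City (2), E→City (5); capacity 6 + 2 + 5 = 13.

13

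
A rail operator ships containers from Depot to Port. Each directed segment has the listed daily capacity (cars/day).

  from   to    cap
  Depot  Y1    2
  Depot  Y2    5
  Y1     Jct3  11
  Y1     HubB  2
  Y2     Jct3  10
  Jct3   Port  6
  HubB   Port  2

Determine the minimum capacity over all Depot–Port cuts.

7

Augment Depot→Y1→Jct3→Port: bottleneck 2, flow now 2.
Augment Depot→Y2→Jct3→Port: bottleneck 4, flow now 6.
Augment Depot→Y2→Jct3→Y1→HubB→Port: bottleneck 1, flow now 7. (uses reverse residual edge)
No augmenting path remains; maximum flow = 7.
By max-flow min-cut, the minimum cut capacity equals the max flow.
In the residual graph, reachable from Depot: {Depot}.
Min-cut edges: Depot→Y1 (2), Depot→Y2 (5); capacity 2 + 5 = 7.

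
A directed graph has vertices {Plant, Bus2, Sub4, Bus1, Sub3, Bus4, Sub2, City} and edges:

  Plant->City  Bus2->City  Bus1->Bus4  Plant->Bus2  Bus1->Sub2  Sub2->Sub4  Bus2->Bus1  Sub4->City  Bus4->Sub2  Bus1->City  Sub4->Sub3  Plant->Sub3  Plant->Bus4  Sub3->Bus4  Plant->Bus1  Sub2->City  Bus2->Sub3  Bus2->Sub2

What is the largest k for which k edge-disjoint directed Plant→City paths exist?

4

Assign every edge capacity 1; by Menger, the answer equals the max flow.
Path Plant→City (+1); total 1.
Path Plant→Bus2→City (+1); total 2.
Path Plant→Bus1→City (+1); total 3.
Path Plant→Bus4→Sub2→City (+1); total 4.
No residual Plant→City path; max flow = 4.
Certifying cut of size 4: {Bus4→Sub2, Plant→Bus1, Plant→Bus2, Plant→City}.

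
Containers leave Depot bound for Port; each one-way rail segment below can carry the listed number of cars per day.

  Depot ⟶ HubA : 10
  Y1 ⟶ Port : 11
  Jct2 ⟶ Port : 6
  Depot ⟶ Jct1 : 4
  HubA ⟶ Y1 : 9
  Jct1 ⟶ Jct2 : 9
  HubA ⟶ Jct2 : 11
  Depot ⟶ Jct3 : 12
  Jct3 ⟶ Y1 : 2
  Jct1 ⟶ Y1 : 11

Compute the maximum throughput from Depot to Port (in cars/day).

16

Augment Depot→HubA→Jct2→Port: bottleneck 6, flow now 6.
Augment Depot→HubA→Y1→Port: bottleneck 4, flow now 10.
Augment Depot→Jct1→Y1→Port: bottleneck 4, flow now 14.
Augment Depot→Jct3→Y1→Port: bottleneck 2, flow now 16.
No augmenting path remains; maximum flow = 16.
In the residual graph, reachable from Depot: {Depot, Jct3}.
Min-cut edges: Depot→HubA (10), Depot→Jct1 (4), Jct3→Y1 (2); capacity 10 + 4 + 2 = 16.
This cut is saturated, so no flow can exceed 16.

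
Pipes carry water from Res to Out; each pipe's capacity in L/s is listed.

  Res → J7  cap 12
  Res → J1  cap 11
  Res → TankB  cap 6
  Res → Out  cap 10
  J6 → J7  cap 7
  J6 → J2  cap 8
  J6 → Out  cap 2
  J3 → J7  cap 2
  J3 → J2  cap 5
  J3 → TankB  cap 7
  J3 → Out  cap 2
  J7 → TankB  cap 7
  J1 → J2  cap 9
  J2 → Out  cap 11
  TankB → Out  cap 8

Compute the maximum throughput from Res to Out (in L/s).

Augment Res→Out: bottleneck 10, flow now 10.
Augment Res→TankB→Out: bottleneck 6, flow now 16.
Augment Res→J7→TankB→Out: bottleneck 2, flow now 18.
Augment Res→J1→J2→Out: bottleneck 9, flow now 27.
No augmenting path remains; maximum flow = 27.
In the residual graph, reachable from Res: {Res, J7, J1, TankB}.
Min-cut edges: Res→Out (10), J1→J2 (9), TankB→Out (8); capacity 10 + 9 + 8 = 27.
This cut is saturated, so no flow can exceed 27.

27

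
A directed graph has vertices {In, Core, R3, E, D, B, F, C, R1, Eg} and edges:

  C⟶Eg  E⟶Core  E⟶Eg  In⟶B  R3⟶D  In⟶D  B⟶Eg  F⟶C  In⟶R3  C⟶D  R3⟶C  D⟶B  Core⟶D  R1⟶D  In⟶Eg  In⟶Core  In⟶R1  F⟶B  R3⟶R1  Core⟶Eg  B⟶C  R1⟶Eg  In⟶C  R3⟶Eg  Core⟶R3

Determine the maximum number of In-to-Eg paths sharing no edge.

6

Assign every edge capacity 1; by Menger, the answer equals the max flow.
Path In→Eg (+1); total 1.
Path In→Core→Eg (+1); total 2.
Path In→R3→Eg (+1); total 3.
Path In→B→Eg (+1); total 4.
Path In→C→Eg (+1); total 5.
Path In→R1→Eg (+1); total 6.
No residual In→Eg path; max flow = 6.
Certifying cut of size 6: {B→Eg, C→Eg, In→Core, In→Eg, In→R1, In→R3}.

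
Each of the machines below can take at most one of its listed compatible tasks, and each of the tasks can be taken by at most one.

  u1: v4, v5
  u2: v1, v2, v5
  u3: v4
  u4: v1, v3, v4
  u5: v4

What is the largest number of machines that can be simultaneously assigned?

Unit-capacity flow: source→left, listed edges, right→sink; max matching = max flow.
Augmenting path u1→v4 (+1); matched 1.
Augmenting path u2→v1 (+1); matched 2.
Augmenting path u4→v3 (+1); matched 3.
Augmenting path u3→v4→u1→v5 (+1); matched 4.
No augmenting path remains; maximum matching = 4.
König certificate: {u1, u2, u4, v4} is a vertex cover of size 4 (every listed pair touches it), so no matching can be larger.

4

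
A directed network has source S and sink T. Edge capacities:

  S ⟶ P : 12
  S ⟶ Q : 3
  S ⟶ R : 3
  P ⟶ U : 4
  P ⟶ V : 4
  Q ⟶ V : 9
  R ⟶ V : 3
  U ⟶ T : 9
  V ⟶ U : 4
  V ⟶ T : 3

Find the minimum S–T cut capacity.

11

Augment S→P→U→T: bottleneck 4, flow now 4.
Augment S→P→V→T: bottleneck 3, flow now 7.
Augment S→P→V→U→T: bottleneck 1, flow now 8.
Augment S→Q→V→U→T: bottleneck 3, flow now 11.
No augmenting path remains; maximum flow = 11.
By max-flow min-cut, the minimum cut capacity equals the max flow.
In the residual graph, reachable from S: {S, P, Q, R, V}.
Min-cut edges: P→U (4), V→U (4), V→T (3); capacity 4 + 4 + 3 = 11.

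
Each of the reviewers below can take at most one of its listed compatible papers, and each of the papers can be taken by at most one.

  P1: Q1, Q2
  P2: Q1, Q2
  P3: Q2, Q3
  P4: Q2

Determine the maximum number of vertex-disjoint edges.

3

Unit-capacity flow: source→left, listed edges, right→sink; max matching = max flow.
Augmenting path P1→Q1 (+1); matched 1.
Augmenting path P2→Q2 (+1); matched 2.
Augmenting path P3→Q3 (+1); matched 3.
No augmenting path remains; maximum matching = 3.
König certificate: {P3, Q1, Q2} is a vertex cover of size 3 (every listed pair touches it), so no matching can be larger.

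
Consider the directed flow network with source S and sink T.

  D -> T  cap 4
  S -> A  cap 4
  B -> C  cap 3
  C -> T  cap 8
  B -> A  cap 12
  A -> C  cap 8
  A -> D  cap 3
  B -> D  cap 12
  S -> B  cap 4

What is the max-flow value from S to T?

Augment S→A→C→T: bottleneck 4, flow now 4.
Augment S→B→C→T: bottleneck 3, flow now 7.
Augment S→B→D→T: bottleneck 1, flow now 8.
No augmenting path remains; maximum flow = 8.
In the residual graph, reachable from S: {S}.
Min-cut edges: S→A (4), S→B (4); capacity 4 + 4 = 8.
This cut is saturated, so no flow can exceed 8.

8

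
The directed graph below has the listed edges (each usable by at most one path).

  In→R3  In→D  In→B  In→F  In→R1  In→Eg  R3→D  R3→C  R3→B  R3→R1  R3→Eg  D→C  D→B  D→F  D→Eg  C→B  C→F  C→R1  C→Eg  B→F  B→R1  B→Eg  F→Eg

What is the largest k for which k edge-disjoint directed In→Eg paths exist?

5

Assign every edge capacity 1; by Menger, the answer equals the max flow.
Path In→Eg (+1); total 1.
Path In→R3→Eg (+1); total 2.
Path In→D→Eg (+1); total 3.
Path In→B→Eg (+1); total 4.
Path In→F→Eg (+1); total 5.
No residual In→Eg path; max flow = 5.
Certifying cut of size 5: {In→B, In→D, In→Eg, In→F, In→R3}.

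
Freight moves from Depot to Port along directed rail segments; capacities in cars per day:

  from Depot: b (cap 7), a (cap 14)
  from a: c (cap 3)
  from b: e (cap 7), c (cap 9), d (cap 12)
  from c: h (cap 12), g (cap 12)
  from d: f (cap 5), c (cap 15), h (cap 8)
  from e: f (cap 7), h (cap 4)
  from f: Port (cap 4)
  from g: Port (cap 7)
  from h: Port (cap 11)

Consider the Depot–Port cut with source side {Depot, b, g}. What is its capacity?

49

Edges leaving {Depot, b, g}: Depot→a (14), b→c (9), b→d (12), b→e (7), g→Port (7).
Cut capacity = 14 + 9 + 12 + 7 + 7 = 49.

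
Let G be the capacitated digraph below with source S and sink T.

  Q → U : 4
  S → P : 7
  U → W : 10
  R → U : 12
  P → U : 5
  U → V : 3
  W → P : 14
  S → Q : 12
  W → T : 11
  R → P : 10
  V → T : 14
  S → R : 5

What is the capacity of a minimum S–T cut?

Augment S→P→U→V→T: bottleneck 3, flow now 3.
Augment S→P→U→W→T: bottleneck 2, flow now 5.
Augment S→Q→U→W→T: bottleneck 4, flow now 9.
Augment S→R→U→W→T: bottleneck 4, flow now 13.
No augmenting path remains; maximum flow = 13.
By max-flow min-cut, the minimum cut capacity equals the max flow.
In the residual graph, reachable from S: {S, P, Q, R, U}.
Min-cut edges: U→V (3), U→W (10); capacity 3 + 10 = 13.

13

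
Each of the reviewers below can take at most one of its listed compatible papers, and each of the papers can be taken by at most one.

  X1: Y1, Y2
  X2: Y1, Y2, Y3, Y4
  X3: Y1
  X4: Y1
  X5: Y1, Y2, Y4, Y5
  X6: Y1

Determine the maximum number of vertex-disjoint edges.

Unit-capacity flow: source→left, listed edges, right→sink; max matching = max flow.
Augmenting path X1→Y1 (+1); matched 1.
Augmenting path X2→Y2 (+1); matched 2.
Augmenting path X5→Y4 (+1); matched 3.
Augmenting path X3→Y1→X1→Y2→X2→Y3 (+1); matched 4.
No augmenting path remains; maximum matching = 4.
König certificate: {X1, X2, X5, Y1} is a vertex cover of size 4 (every listed pair touches it), so no matching can be larger.

4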